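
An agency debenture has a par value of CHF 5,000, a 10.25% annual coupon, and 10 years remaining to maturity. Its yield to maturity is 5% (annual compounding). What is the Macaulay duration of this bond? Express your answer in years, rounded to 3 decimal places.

Periodic yield y = 0.05. Discount each cash flow and weight by its year:
  t   CF        PV=CF/(1+0.05)^t    t·PV
  1       512.50       488.0952       488.0952
  2       512.50       464.8526       929.7052
  3       512.50       442.7168     1,328.1503
  4       512.50       421.6350     1,686.5401
  5       512.50       401.5572     2,007.7858
  6       512.50       382.4354     2,294.6123
  7       512.50       364.2242     2,549.5693
  8       512.50       346.8802     2,775.0414
  9       512.50       330.3621     2,973.2586
  10    5,512.50     3,384.1968    33,841.9681
  Σ                  7,026.9554    50,874.7264
Price P = Σ PV = 7,026.9554.
Macaulay duration = Σ(t·PV) / P = 50,874.7264 / 7,026.9554 = 7.23994 years.

7.240 years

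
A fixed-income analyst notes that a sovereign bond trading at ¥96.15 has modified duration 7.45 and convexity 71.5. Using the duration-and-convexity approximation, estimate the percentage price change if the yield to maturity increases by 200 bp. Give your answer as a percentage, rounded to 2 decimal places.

-13.47%

Duration effect: -D_mod·Δy = -7.45 × (+0.02) = -0.149000
Convexity effect: ½·C·(Δy)² = 0.5 × 71.5 × (0.02)² = +0.0143000
ΔP/P ≈ -0.149000 + 0.0143000 = -0.134700
= -13.4700%.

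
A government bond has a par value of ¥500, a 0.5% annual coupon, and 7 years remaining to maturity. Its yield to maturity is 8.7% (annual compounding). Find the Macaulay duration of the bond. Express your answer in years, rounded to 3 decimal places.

Periodic yield y = 0.087. Discount each cash flow and weight by its year:
  t   CF        PV=CF/(1+0.087)^t    t·PV
  1         2.50         2.2999         2.2999
  2         2.50         2.1158         4.2317
  3         2.50         1.9465         5.8395
  4         2.50         1.7907         7.1628
  5         2.50         1.6474         8.2369
  6         2.50         1.5155         9.0931
  7       502.50       280.2394     1,961.6761
  Σ                    291.5553     1,998.5399
Price P = Σ PV = 291.5553.
Macaulay duration = Σ(t·PV) / P = 1,998.5399 / 291.5553 = 6.85476 years.

6.855 years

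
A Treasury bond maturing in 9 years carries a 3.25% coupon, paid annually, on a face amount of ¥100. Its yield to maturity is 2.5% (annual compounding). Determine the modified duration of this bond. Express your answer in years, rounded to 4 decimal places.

Periodic yield y = 0.025. First find Macaulay duration:
  t   CF        PV=CF/(1+0.025)^t    t·PV
  1         3.25         3.1707         3.1707
  2         3.25         3.0934         6.1868
  3         3.25         3.0179         9.0538
  4         3.25         2.9443        11.7774
  5         3.25         2.8725        14.3626
  6         3.25         2.8025        16.8148
  7         3.25         2.7341        19.1388
  8         3.25         2.6674        21.3394
  9       103.25        82.6752       744.0768
  Σ                    105.9781       845.9212
P = 105.9781; Macaulay duration = 845.9212 / 105.9781 = 7.98203 years.
Modified duration = D_Mac / (1 + y) = 7.98203 / 1.025 = 7.78735 years.

7.7874 years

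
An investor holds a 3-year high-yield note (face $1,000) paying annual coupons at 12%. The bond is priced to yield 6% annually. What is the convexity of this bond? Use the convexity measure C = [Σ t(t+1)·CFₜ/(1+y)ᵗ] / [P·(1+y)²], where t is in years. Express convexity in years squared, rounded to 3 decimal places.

9.320

With y = 0.06:
  t   CF        PV=CF/(1+0.06)^t    t·PV        t(t+1)·PV
  1       120.00       113.2075       113.2075         226.4151
  2       120.00       106.7996       213.5991         640.7974
  3     1,120.00       940.3736     2,821.1208      11,284.4832
  Σ                  1,160.3807     3,147.9275      12,151.6957
P = 1,160.3807.
Convexity = Σ t(t+1)·PV / [P·(1+y)²] = 12,151.6957 / (1,160.3807 × 1.123600) = 9.32019.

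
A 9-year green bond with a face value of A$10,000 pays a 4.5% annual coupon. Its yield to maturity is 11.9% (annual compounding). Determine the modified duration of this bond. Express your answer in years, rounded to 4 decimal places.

6.3566 years

Periodic yield y = 0.119. First find Macaulay duration:
  t   CF        PV=CF/(1+0.119)^t    t·PV
  1       450.00       402.1448       402.1448
  2       450.00       359.3787       718.7574
  3       450.00       321.1606       963.4818
  4       450.00       287.0068     1,148.0272
  5       450.00       256.4851     1,282.4253
  6       450.00       229.2092     1,375.2550
  7       450.00       204.8339     1,433.8375
  8       450.00       183.0509     1,464.4070
  9    10,450.00     3,798.7920    34,189.1278
  Σ                  6,042.0619    42,977.4638
P = 6,042.0619; Macaulay duration = 42,977.4638 / 6,042.0619 = 7.11305 years.
Modified duration = D_Mac / (1 + y) = 7.11305 / 1.119 = 6.35661 years.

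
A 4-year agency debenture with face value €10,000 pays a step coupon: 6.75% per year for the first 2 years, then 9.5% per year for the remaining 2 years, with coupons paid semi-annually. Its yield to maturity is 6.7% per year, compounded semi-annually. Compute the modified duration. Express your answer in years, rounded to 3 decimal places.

3.442 years

Periodic yield y = 0.0335. First find Macaulay duration:
  t   CF        PV=CF/(1+0.0335)^t    t·PV
  1       337.50       326.5602       326.5602
  2       337.50       315.9751       631.9501
  3       337.50       305.7330       917.1990
  4       337.50       295.8229     1,183.2918
  5       475.00       402.8480     2,014.2400
  6       475.00       389.7900     2,338.7402
  7       475.00       377.1553     2,640.0873
  8    10,475.00     8,047.6705    64,381.3636
  Σ                 10,461.5551    74,433.4322
P = 10,461.5551; Macaulay duration = 74,433.4322 / 10,461.5551 = 7.11495 half-year periods = 3.55747 years.
Modified duration = D_Mac / (1 + y) = 3.55747 / 1.0335 = 3.44216 years.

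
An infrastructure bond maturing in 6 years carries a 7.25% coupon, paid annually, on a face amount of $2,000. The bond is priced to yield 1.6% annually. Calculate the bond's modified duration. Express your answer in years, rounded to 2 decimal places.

5.12 years

Periodic yield y = 0.016. First find Macaulay duration:
  t   CF        PV=CF/(1+0.016)^t    t·PV
  1       145.00       142.7165       142.7165
  2       145.00       140.4690       280.9381
  3       145.00       138.2569       414.7708
  4       145.00       136.0796       544.3186
  5       145.00       133.9367       669.6833
  6     2,145.00     1,950.1367    11,700.8200
  Σ                  2,641.5955    13,753.2473
P = 2,641.5955; Macaulay duration = 13,753.2473 / 2,641.5955 = 5.20642 years.
Modified duration = D_Mac / (1 + y) = 5.20642 / 1.016 = 5.12443 years.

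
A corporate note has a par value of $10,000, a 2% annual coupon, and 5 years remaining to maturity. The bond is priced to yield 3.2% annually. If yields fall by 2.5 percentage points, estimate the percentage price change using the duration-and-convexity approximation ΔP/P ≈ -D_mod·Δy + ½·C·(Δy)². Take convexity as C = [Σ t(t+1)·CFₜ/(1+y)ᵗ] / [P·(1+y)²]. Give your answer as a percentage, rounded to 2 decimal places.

With y = 0.032:
  t   CF        PV=CF/(1+0.032)^t    t·PV        t(t+1)·PV
  1       200.00       193.7984       193.7984         387.5969
  2       200.00       187.7892       375.5784       1,126.7352
  3       200.00       181.9663       545.8988       2,183.5953
  4       200.00       176.3239       705.2956       3,526.4782
  5    10,200.00     8,713.6816    43,568.4079     261,410.4472
  Σ                  9,453.5594    45,388.9792     268,634.8527
P = 9,453.5594; D_Mac = 4.80126 yrs; D_mod = 4.65238 yrs; C = 26.68134.
Duration effect: -4.65238 × (-0.025) = +0.116310
Convexity effect: 0.5 × 26.68134 × (-0.025)² = +0.0083379
ΔP/P ≈ +0.116310 + 0.0083379 = +0.124647 = +12.4647%.

+12.46%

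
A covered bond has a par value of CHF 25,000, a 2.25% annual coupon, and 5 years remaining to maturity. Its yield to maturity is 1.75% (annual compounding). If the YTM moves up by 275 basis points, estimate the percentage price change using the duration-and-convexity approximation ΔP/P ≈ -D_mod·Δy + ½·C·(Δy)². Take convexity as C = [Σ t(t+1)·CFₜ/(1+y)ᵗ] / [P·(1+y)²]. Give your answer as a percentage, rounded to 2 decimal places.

-11.91%

With y = 0.0175:
  t   CF        PV=CF/(1+0.0175)^t    t·PV        t(t+1)·PV
  1       562.50       552.8256       552.8256       1,105.6511
  2       562.50       543.3175     1,086.6350       3,259.9050
  3       562.50       533.9730     1,601.9189       6,407.6756
  4       562.50       524.7892     2,099.1566      10,495.7832
  5    25,562.50    23,438.5767   117,192.8835     703,157.3012
  Σ                 25,593.4819   122,533.4196     724,426.3161
P = 25,593.4819; D_Mac = 4.78768 yrs; D_mod = 4.70534 yrs; C = 27.33984.
Duration effect: -4.70534 × (+0.0275) = -0.129397
Convexity effect: 0.5 × 27.33984 × (0.0275)² = +0.0103379
ΔP/P ≈ -0.129397 + 0.0103379 = -0.119059 = -11.9059%.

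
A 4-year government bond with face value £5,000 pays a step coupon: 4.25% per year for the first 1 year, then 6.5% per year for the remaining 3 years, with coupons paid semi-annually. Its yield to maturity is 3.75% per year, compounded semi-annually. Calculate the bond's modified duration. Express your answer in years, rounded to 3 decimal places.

Periodic yield y = 0.01875. First find Macaulay duration:
  t   CF        PV=CF/(1+0.01875)^t    t·PV
  1       106.25       104.2945       104.2945
  2       106.25       102.3749       204.7499
  3       162.50       153.6917       461.0752
  4       162.50       150.8630       603.4522
  5       162.50       148.0864       740.4321
  6       162.50       145.3609       872.1655
  7       162.50       142.6856       998.7989
  8     5,162.50     4,449.5807    35,596.6458
  Σ                  5,396.9378    39,581.6141
P = 5,396.9378; Macaulay duration = 39,581.6141 / 5,396.9378 = 7.33409 half-year periods = 3.66704 years.
Modified duration = D_Mac / (1 + y) = 3.66704 / 1.01875 = 3.59955 years.

3.600 years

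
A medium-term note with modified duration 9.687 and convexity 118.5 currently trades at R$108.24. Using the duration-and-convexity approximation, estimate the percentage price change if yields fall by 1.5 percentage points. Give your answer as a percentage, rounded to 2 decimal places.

Duration effect: -D_mod·Δy = -9.687 × (-0.015) = +0.145305
Convexity effect: ½·C·(Δy)² = 0.5 × 118.5 × (-0.015)² = +0.01333125
ΔP/P ≈ +0.145305 + 0.01333125 = +0.15863625
= +15.863625%.

+15.86%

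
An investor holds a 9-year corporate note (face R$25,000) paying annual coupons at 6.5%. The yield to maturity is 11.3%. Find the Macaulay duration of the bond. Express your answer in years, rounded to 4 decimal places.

6.7309 years

Periodic yield y = 0.113. Discount each cash flow and weight by its year:
  t   CF        PV=CF/(1+0.113)^t    t·PV
  1     1,625.00     1,460.0180     1,460.0180
  2     1,625.00     1,311.7861     2,623.5723
  3     1,625.00     1,178.6039     3,535.8117
  4     1,625.00     1,058.9433     4,235.7732
  5     1,625.00       951.4315     4,757.1577
  6     1,625.00       854.8352     5,129.0110
  7     1,625.00       768.0460     5,376.3218
  8     1,625.00       690.0683     5,520.5461
  9    26,625.00    10,158.5831    91,427.2479
  Σ                 18,432.3153   124,065.4595
Price P = Σ PV = 18,432.3153.
Macaulay duration = Σ(t·PV) / P = 124,065.4595 / 18,432.3153 = 6.73087 years.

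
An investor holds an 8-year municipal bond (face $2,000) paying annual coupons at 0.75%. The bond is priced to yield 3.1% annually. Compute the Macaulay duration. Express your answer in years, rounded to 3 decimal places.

Periodic yield y = 0.031. Discount each cash flow and weight by its year:
  t   CF        PV=CF/(1+0.031)^t    t·PV
  1        15.00        14.5490        14.5490
  2        15.00        14.1115        28.2230
  3        15.00        13.6872        41.0617
  4        15.00        13.2757        53.1027
  5        15.00        12.8765        64.3825
  6        15.00        12.4893        74.9360
  7        15.00        12.1138        84.7966
  8     2,015.00     1,578.3588    12,626.8702
  Σ                  1,671.4618    12,987.9217
Price P = Σ PV = 1,671.4618.
Macaulay duration = Σ(t·PV) / P = 12,987.9217 / 1,671.4618 = 7.77040 years.

7.770 years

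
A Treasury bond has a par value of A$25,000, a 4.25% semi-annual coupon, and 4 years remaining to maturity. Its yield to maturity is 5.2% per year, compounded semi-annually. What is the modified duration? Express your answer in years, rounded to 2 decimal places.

3.62 years

Periodic yield y = 0.026. First find Macaulay duration:
  t   CF        PV=CF/(1+0.026)^t    t·PV
  1       531.25       517.7875       517.7875
  2       531.25       504.6662     1,009.3324
  3       531.25       491.8774     1,475.6322
  4       531.25       479.4127     1,917.6506
  5       531.25       467.2638     2,336.3190
  6       531.25       455.4228     2,732.5369
  7       531.25       443.8819     3,107.1732
  8    25,531.25    20,791.8528   166,334.8225
  Σ                 24,152.1651   179,431.2543
P = 24,152.1651; Macaulay duration = 179,431.2543 / 24,152.1651 = 7.42920 half-year periods = 3.71460 years.
Modified duration = D_Mac / (1 + y) = 3.71460 / 1.026 = 3.62047 years.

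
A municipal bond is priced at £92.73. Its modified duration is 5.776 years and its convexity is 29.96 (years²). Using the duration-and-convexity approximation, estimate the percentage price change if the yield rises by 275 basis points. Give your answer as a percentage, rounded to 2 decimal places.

Duration effect: -D_mod·Δy = -5.776 × (+0.0275) = -0.158840
Convexity effect: ½·C·(Δy)² = 0.5 × 29.96 × (0.0275)² = +0.011328625
ΔP/P ≈ -0.158840 + 0.011328625 = -0.147511375
= -14.7511375%.

-14.75%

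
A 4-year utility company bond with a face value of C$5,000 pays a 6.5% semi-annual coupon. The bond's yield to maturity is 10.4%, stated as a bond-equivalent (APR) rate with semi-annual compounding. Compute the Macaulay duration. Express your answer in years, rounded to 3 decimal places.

Periodic yield y = 0.052. Discount each cash flow and weight by its period:
  t   CF        PV=CF/(1+0.052)^t    t·PV
  1       162.50       154.4677       154.4677
  2       162.50       146.8324       293.6648
  3       162.50       139.5745       418.7236
  4       162.50       132.6754       530.7016
  5       162.50       126.1173       630.5865
  6       162.50       119.8834       719.3002
  7       162.50       113.9576       797.7030
  8     5,162.50     3,441.3920    27,531.1361
  Σ                  4,374.9002    31,076.2834
Price P = Σ PV = 4,374.9002.
Macaulay duration = Σ(t·PV) / P = 31,076.2834 / 4,374.9002 = 7.10331 half-year periods.
In years: 7.10331 / 2 = 3.55166 years.

3.552 years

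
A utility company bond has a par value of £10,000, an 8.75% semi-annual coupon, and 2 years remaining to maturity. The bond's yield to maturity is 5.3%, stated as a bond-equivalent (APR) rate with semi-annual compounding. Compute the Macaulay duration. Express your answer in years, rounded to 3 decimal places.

1.882 years

Periodic yield y = 0.0265. Discount each cash flow and weight by its period:
  t   CF        PV=CF/(1+0.0265)^t    t·PV
  1       437.50       426.2056       426.2056
  2       437.50       415.2027       830.4054
  3       437.50       404.4839     1,213.4516
  4    10,437.50     9,400.7104    37,602.8416
  Σ                 10,646.6025    40,072.9041
Price P = Σ PV = 10,646.6025.
Macaulay duration = Σ(t·PV) / P = 40,072.9041 / 10,646.6025 = 3.76391 half-year periods.
In years: 3.76391 / 2 = 1.88196 years.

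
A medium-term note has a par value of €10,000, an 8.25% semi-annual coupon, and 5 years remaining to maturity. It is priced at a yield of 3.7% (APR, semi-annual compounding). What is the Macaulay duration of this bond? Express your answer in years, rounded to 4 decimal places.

4.2798 years

Periodic yield y = 0.0185. Discount each cash flow and weight by its period:
  t   CF        PV=CF/(1+0.0185)^t    t·PV
  1       412.50       405.0074       405.0074
  2       412.50       397.6508       795.3016
  3       412.50       390.4279     1,171.2837
  4       412.50       383.3362     1,533.3448
  5       412.50       376.3733     1,881.8664
  6       412.50       369.5369     2,217.2211
  7       412.50       362.8246     2,539.7722
  8       412.50       356.2343     2,849.8741
  9       412.50       349.7636     3,147.8727
  10   10,412.50     8,668.5145    86,685.1452
  Σ                 12,059.6694   103,226.6892
Price P = Σ PV = 12,059.6694.
Macaulay duration = Σ(t·PV) / P = 103,226.6892 / 12,059.6694 = 8.55966 half-year periods.
In years: 8.55966 / 2 = 4.27983 years.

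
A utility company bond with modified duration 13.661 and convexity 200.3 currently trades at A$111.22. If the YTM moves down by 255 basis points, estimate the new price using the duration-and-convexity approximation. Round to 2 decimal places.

A$157.21

Duration effect: -D_mod·Δy = -13.661 × (-0.0255) = +0.3483555
Convexity effect: ½·C·(Δy)² = 0.5 × 200.3 × (-0.0255)² = +0.0651225375
ΔP/P ≈ +0.3483555 + 0.0651225375 = +0.4134780375
New price ≈ 111.22 × (1 + 0.4134780375) = 157.20702733075.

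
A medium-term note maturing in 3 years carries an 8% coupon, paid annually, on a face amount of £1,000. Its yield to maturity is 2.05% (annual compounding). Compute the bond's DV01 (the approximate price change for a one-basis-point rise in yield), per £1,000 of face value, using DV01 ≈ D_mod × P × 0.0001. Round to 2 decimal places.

Periodic yield y = 0.0205.
  t   CF        PV=CF/(1+0.0205)^t    t·PV
  1        80.00        78.3929        78.3929
  2        80.00        76.8182       153.6363
  3     1,080.00     1,016.2130     3,048.6389
  Σ                  1,171.4241     3,280.6682
P = 1,171.4241; D_Mac = 2.80058 yrs; D_mod = 2.74432 yrs.
DV01 ≈ 2.74432 × 1,171.4241 × 0.0001 = 0.321477.

£0.32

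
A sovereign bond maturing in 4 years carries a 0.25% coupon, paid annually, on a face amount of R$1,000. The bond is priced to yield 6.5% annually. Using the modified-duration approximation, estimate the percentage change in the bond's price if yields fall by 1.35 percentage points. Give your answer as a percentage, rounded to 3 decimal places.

Periodic yield y = 0.065. Modified duration first:
  t   CF        PV=CF/(1+0.065)^t    t·PV
  1         2.50         2.3474         2.3474
  2         2.50         2.2041         4.4083
  3         2.50         2.0696         6.2089
  4     1,002.50       779.2664     3,117.0656
  Σ                    785.8876     3,130.0302
P = 785.8876; D_Mac = 3.98280 yrs; D_mod = 3.98280/(1+0.065) = 3.73971 yrs.
ΔP/P ≈ -D_mod · Δy = -3.73971 × (-0.0135) = +0.050486 = +5.0486%.

+5.049%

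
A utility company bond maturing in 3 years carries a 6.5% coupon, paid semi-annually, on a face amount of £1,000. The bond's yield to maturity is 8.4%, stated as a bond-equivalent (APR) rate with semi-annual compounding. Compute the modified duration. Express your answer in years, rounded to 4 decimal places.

Periodic yield y = 0.042. First find Macaulay duration:
  t   CF        PV=CF/(1+0.042)^t    t·PV
  1        32.50        31.1900        31.1900
  2        32.50        29.9328        59.8657
  3        32.50        28.7263        86.1790
  4        32.50        27.5685       110.2738
  5        32.50        26.4573       132.2863
  6     1,032.50       806.6474     4,839.8845
  Σ                    950.5223     5,259.6793
P = 950.5223; Macaulay duration = 5,259.6793 / 950.5223 = 5.53346 half-year periods = 2.76673 years.
Modified duration = D_Mac / (1 + y) = 2.76673 / 1.042 = 2.65521 years.

2.6552 years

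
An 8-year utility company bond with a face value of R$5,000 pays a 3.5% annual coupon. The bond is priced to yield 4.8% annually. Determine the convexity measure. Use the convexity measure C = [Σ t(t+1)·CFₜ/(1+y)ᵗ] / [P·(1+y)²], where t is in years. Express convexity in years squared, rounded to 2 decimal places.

55.48

With y = 0.048:
  t   CF        PV=CF/(1+0.048)^t    t·PV        t(t+1)·PV
  1       175.00       166.9847       166.9847         333.9695
  2       175.00       159.3366       318.6732         956.0195
  3       175.00       152.0387       456.1162       1,824.4646
  4       175.00       145.0751       580.3005       2,901.5023
  5       175.00       138.4305       692.1523       4,152.9135
  6       175.00       132.0901       792.5408       5,547.7853
  7       175.00       126.0402       882.2814       7,058.2510
  8     5,175.00     3,556.4777    28,451.8218     256,066.3962
  Σ                  4,576.4736    32,340.8707     278,841.3018
P = 4,576.4736.
Convexity = Σ t(t+1)·PV / [P·(1+y)²] = 278,841.3018 / (4,576.4736 × 1.098304) = 55.47580.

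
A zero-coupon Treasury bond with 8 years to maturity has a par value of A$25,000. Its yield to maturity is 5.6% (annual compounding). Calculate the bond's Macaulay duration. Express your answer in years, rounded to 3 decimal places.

A zero-coupon bond has a single cash flow at maturity, so its Macaulay duration equals its maturity: 8 years.

8.000 years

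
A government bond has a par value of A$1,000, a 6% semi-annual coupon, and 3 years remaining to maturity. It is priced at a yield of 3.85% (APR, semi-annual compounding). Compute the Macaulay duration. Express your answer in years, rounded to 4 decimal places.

Periodic yield y = 0.01925. Discount each cash flow and weight by its period:
  t   CF        PV=CF/(1+0.01925)^t    t·PV
  1        30.00        29.4334        29.4334
  2        30.00        28.8775        57.7550
  3        30.00        28.3321        84.9964
  4        30.00        27.7970       111.1881
  5        30.00        27.2720       136.3602
  6     1,030.00       918.6560     5,511.9358
  Σ                  1,060.3681     5,931.6690
Price P = Σ PV = 1,060.3681.
Macaulay duration = Σ(t·PV) / P = 5,931.6690 / 1,060.3681 = 5.59397 half-year periods.
In years: 5.59397 / 2 = 2.79699 years.

2.7970 years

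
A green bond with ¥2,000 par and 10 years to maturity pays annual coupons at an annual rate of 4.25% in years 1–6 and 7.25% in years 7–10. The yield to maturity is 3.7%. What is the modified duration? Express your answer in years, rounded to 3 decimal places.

Periodic yield y = 0.037. First find Macaulay duration:
  t   CF        PV=CF/(1+0.037)^t    t·PV
  1        85.00        81.9672        81.9672
  2        85.00        79.0426       158.0853
  3        85.00        76.2224       228.6672
  4        85.00        73.5028       294.0112
  5        85.00        70.8802       354.4012
  6        85.00        68.3512       410.1074
  7       145.00       112.4389       787.0725
  8       145.00       108.4271       867.4170
  9       145.00       104.5585       941.0262
  10    2,145.00     1,491.5566    14,915.5658
  Σ                  2,266.9476    19,038.3210
P = 2,266.9476; Macaulay duration = 19,038.3210 / 2,266.9476 = 8.39822 years.
Modified duration = D_Mac / (1 + y) = 8.39822 / 1.037 = 8.09857 years.

8.099 years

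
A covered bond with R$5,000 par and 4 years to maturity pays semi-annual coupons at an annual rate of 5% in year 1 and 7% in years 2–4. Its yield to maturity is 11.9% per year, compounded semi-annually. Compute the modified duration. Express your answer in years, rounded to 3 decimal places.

Periodic yield y = 0.0595. First find Macaulay duration:
  t   CF        PV=CF/(1+0.0595)^t    t·PV
  1       125.00       117.9802       117.9802
  2       125.00       111.3546       222.7092
  3       175.00       147.1415       441.4245
  4       175.00       138.8782       555.5130
  5       175.00       131.0790       655.3952
  6       175.00       123.7178       742.3070
  7       175.00       116.7700       817.3901
  8     5,175.00     3,259.1374    26,073.0989
  Σ                  4,146.0587    29,625.8180
P = 4,146.0587; Macaulay duration = 29,625.8180 / 4,146.0587 = 7.14554 half-year periods = 3.57277 years.
Modified duration = D_Mac / (1 + y) = 3.57277 / 1.0595 = 3.37213 years.

3.372 years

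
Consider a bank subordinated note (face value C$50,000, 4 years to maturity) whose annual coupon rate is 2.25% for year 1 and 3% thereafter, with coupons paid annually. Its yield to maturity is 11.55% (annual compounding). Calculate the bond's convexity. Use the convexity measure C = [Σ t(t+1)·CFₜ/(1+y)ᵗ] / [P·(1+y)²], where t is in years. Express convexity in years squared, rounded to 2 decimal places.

With y = 0.1155:
  t   CF        PV=CF/(1+0.1155)^t    t·PV        t(t+1)·PV
  1     1,125.00     1,008.5164     1,008.5164       2,017.0327
  2     1,500.00     1,205.4581     2,410.9161       7,232.7484
  3     1,500.00     1,080.6437     3,241.9312      12,967.7247
  4    51,500.00    33,260.5120   133,042.0481     665,210.2404
  Σ                 36,555.1302   139,703.4118     687,427.7462
P = 36,555.1302.
Convexity = Σ t(t+1)·PV / [P·(1+y)²] = 687,427.7462 / (36,555.1302 × 1.244340) = 15.11261.

15.11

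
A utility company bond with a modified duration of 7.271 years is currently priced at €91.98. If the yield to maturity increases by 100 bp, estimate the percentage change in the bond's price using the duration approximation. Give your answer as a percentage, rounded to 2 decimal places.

Duration approximation: ΔP/P ≈ -D_mod · Δy = -7.271 × (+0.01) = -0.072710.
As a percentage: -7.2710%.

-7.27%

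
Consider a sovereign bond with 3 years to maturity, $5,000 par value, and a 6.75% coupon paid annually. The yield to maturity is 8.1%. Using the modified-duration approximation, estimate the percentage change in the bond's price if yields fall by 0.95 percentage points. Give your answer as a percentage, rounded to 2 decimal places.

+2.47%

Periodic yield y = 0.081. Modified duration first:
  t   CF        PV=CF/(1+0.081)^t    t·PV
  1       337.50       312.2109       312.2109
  2       337.50       288.8168       577.6335
  3     5,337.50     4,225.3317    12,675.9950
  Σ                  4,826.3594    13,565.8395
P = 4,826.3594; D_Mac = 2.81078 yrs; D_mod = 2.81078/(1+0.081) = 2.60017 yrs.
ΔP/P ≈ -D_mod · Δy = -2.60017 × (-0.0095) = +0.024702 = +2.4702%.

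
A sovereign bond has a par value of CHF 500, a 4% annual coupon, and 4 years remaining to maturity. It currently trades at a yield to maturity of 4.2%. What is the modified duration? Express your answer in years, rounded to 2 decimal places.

3.62 years

Periodic yield y = 0.042. First find Macaulay duration:
  t   CF        PV=CF/(1+0.042)^t    t·PV
  1        20.00        19.1939        19.1939
  2        20.00        18.4202        36.8404
  3        20.00        17.6777        53.0332
  4       520.00       441.0953     1,764.3814
  Σ                    496.3871     1,873.4489
P = 496.3871; Macaulay duration = 1,873.4489 / 496.3871 = 3.77417 years.
Modified duration = D_Mac / (1 + y) = 3.77417 / 1.042 = 3.62204 years.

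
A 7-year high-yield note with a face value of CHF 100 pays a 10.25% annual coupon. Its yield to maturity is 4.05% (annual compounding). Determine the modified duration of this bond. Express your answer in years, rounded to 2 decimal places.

5.37 years

Periodic yield y = 0.0405. First find Macaulay duration:
  t   CF        PV=CF/(1+0.0405)^t    t·PV
  1        10.25         9.8510         9.8510
  2        10.25         9.4676        18.9352
  3        10.25         9.0991        27.2972
  4        10.25         8.7449        34.9797
  5        10.25         8.4045        42.0227
  6        10.25         8.0774        48.4644
  7       110.25        83.4995       584.4967
  Σ                    137.1441       766.0468
P = 137.1441; Macaulay duration = 766.0468 / 137.1441 = 5.58571 years.
Modified duration = D_Mac / (1 + y) = 5.58571 / 1.0405 = 5.36829 years.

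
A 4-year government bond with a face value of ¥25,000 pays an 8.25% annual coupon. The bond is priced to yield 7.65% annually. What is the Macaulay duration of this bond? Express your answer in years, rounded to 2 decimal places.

3.57 years

Periodic yield y = 0.0765. Discount each cash flow and weight by its year:
  t   CF        PV=CF/(1+0.0765)^t    t·PV
  1     2,062.50     1,915.9313     1,915.9313
  2     2,062.50     1,779.7782     3,559.5564
  3     2,062.50     1,653.3007     4,959.9022
  4    27,062.50    20,151.7041    80,606.8163
  Σ                 25,500.7143    91,042.2062
Price P = Σ PV = 25,500.7143.
Macaulay duration = Σ(t·PV) / P = 91,042.2062 / 25,500.7143 = 3.57018 years.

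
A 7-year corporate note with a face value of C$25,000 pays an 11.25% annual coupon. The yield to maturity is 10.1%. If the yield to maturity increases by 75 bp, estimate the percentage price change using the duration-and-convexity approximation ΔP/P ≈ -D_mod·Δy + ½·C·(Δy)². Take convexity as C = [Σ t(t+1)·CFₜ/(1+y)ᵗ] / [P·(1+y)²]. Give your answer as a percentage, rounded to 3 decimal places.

With y = 0.101:
  t   CF        PV=CF/(1+0.101)^t    t·PV        t(t+1)·PV
  1     2,812.50     2,554.4959     2,554.4959       5,108.9918
  2     2,812.50     2,320.1598     4,640.3196      13,920.9587
  3     2,812.50     2,107.3204     6,321.9612      25,287.8450
  4     2,812.50     1,914.0058     7,656.0233      38,280.1165
  5     2,812.50     1,738.4249     8,692.1245      52,152.7473
  6     2,812.50     1,578.9509     9,473.7052      66,315.9366
  7    27,812.50    14,181.7164    99,272.0146     794,176.1170
  Σ                 26,395.0741   138,610.6444     995,242.7128
P = 26,395.0741; D_Mac = 5.25138 yrs; D_mod = 4.76965 yrs; C = 31.10509.
Duration effect: -4.76965 × (+0.0075) = -0.035772
Convexity effect: 0.5 × 31.10509 × (0.0075)² = +0.0008748
ΔP/P ≈ -0.035772 + 0.0008748 = -0.034898 = -3.4898%.

-3.490%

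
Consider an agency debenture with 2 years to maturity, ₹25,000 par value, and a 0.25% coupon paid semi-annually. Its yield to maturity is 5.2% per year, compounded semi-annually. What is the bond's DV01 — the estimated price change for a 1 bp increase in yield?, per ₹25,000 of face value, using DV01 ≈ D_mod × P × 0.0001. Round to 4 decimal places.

Periodic yield y = 0.026.
  t   CF        PV=CF/(1+0.026)^t    t·PV
  1        31.25        30.4581        30.4581
  2        31.25        29.6862        59.3725
  3        31.25        28.9340        86.8019
  4    25,031.25    22,588.7966    90,355.1864
  Σ                 22,677.8749    90,531.8188
P = 22,677.8749; D_Mac = 3.99208 half-year periods = 1.99604 yrs; D_mod = 1.94546 yrs.
DV01 ≈ 1.94546 × 22,677.8749 × 0.0001 = 4.411882.

₹4.4119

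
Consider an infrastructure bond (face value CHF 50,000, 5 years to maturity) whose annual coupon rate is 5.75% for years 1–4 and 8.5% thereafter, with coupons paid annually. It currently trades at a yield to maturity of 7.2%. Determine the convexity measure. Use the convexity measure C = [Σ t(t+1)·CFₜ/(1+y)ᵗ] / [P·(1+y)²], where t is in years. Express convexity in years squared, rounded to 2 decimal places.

With y = 0.072:
  t   CF        PV=CF/(1+0.072)^t    t·PV        t(t+1)·PV
  1     2,875.00     2,681.9030     2,681.9030       5,363.8060
  2     2,875.00     2,501.7752     5,003.5503      15,010.6510
  3     2,875.00     2,333.7455     7,001.2365      28,004.9460
  4     2,875.00     2,177.0014     8,708.0056      43,540.0279
  5    54,250.00    38,320.0278   191,600.1391   1,149,600.8347
  Σ                 48,014.4529   214,994.8345   1,241,520.2656
P = 48,014.4529.
Convexity = Σ t(t+1)·PV / [P·(1+y)²] = 1,241,520.2656 / (48,014.4529 × 1.149184) = 22.50050.

22.50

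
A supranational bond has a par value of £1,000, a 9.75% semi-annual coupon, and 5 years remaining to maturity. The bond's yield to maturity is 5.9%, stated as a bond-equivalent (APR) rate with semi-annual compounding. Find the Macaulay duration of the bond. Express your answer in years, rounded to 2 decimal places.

4.15 years

Periodic yield y = 0.0295. Discount each cash flow and weight by its period:
  t   CF        PV=CF/(1+0.0295)^t    t·PV
  1        48.75        47.3531        47.3531
  2        48.75        45.9962        91.9924
  3        48.75        44.6782       134.0346
  4        48.75        43.3980       173.5918
  5        48.75        42.1544       210.7720
  6        48.75        40.9465       245.6788
  7        48.75        39.7732       278.4122
  8        48.75        38.6335       309.0678
  9        48.75        37.5264       337.7380
  10    1,048.75       784.1668     7,841.6682
  Σ                  1,164.6262     9,670.3089
Price P = Σ PV = 1,164.6262.
Macaulay duration = Σ(t·PV) / P = 9,670.3089 / 1,164.6262 = 8.30336 half-year periods.
In years: 8.30336 / 2 = 4.15168 years.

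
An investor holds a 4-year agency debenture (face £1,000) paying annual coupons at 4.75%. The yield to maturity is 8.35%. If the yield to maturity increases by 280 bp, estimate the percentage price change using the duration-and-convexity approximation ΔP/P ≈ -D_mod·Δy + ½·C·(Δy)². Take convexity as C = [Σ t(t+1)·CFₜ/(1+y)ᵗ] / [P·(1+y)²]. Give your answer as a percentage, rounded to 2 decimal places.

-9.00%

With y = 0.0835:
  t   CF        PV=CF/(1+0.0835)^t    t·PV        t(t+1)·PV
  1        47.50        43.8394        43.8394          87.6788
  2        47.50        40.4609        80.9218         242.7655
  3        47.50        37.3428       112.0284         448.1136
  4     1,047.50       760.0434     3,040.1734      15,200.8672
  Σ                    881.6865     3,276.9631      15,979.4251
P = 881.6865; D_Mac = 3.71670 yrs; D_mod = 3.43027 yrs; C = 15.43793.
Duration effect: -3.43027 × (+0.028) = -0.096048
Convexity effect: 0.5 × 15.43793 × (0.028)² = +0.0060517
ΔP/P ≈ -0.096048 + 0.0060517 = -0.089996 = -8.9996%.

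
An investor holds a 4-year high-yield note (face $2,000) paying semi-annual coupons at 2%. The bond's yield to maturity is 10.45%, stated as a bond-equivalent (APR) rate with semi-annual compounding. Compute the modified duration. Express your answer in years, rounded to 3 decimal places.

3.644 years

Periodic yield y = 0.05225. First find Macaulay duration:
  t   CF        PV=CF/(1+0.05225)^t    t·PV
  1        20.00        19.0069        19.0069
  2        20.00        18.0631        36.1262
  3        20.00        17.1662        51.4985
  4        20.00        16.3138        65.2551
  5        20.00        15.5037        77.5185
  6        20.00        14.7339        88.4031
  7        20.00        14.0022        98.0157
  8     2,020.00     1,344.0019    10,752.0155
  Σ                  1,458.7916    11,187.8394
P = 1,458.7916; Macaulay duration = 11,187.8394 / 1,458.7916 = 7.66925 half-year periods = 3.83463 years.
Modified duration = D_Mac / (1 + y) = 3.83463 / 1.05225 = 3.64422 years.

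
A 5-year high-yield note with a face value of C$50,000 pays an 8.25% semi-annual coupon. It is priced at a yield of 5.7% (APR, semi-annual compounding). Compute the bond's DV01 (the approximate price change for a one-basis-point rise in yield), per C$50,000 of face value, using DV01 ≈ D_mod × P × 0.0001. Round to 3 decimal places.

Periodic yield y = 0.0285.
  t   CF        PV=CF/(1+0.0285)^t    t·PV
  1     2,062.50     2,005.3476     2,005.3476
  2     2,062.50     1,949.7789     3,899.5578
  3     2,062.50     1,895.7500     5,687.2501
  4     2,062.50     1,843.2183     7,372.8732
  5     2,062.50     1,792.1422     8,960.7112
  6     2,062.50     1,742.4815    10,454.8891
  7     2,062.50     1,694.1969    11,859.3784
  8     2,062.50     1,647.2503    13,178.0022
  9     2,062.50     1,601.6045    14,414.4409
  10   52,062.50    39,308.1006   393,081.0056
  Σ                 55,479.8709   470,913.4561
P = 55,479.8709; D_Mac = 8.48801 half-year periods = 4.24400 yrs; D_mod = 4.12640 yrs.
DV01 ≈ 4.12640 × 55,479.8709 × 0.0001 = 22.893216.

C$22.893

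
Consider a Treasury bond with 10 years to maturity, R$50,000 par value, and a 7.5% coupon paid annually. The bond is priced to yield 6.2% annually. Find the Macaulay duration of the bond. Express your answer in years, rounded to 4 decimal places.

Periodic yield y = 0.062. Discount each cash flow and weight by its year:
  t   CF        PV=CF/(1+0.062)^t    t·PV
  1     3,750.00     3,531.0734     3,531.0734
  2     3,750.00     3,324.9279     6,649.8558
  3     3,750.00     3,130.8172     9,392.4517
  4     3,750.00     2,948.0388    11,792.1554
  5     3,750.00     2,775.9311    13,879.6555
  6     3,750.00     2,613.8711    15,683.2266
  7     3,750.00     2,461.2722    17,228.9056
  8     3,750.00     2,317.5821    18,540.6571
  9     3,750.00     2,182.2807    19,640.5265
  10   53,750.00    29,453.2553   294,532.5525
  Σ                 54,739.0500   410,871.0602
Price P = Σ PV = 54,739.0500.
Macaulay duration = Σ(t·PV) / P = 410,871.0602 / 54,739.0500 = 7.50600 years.

7.5060 years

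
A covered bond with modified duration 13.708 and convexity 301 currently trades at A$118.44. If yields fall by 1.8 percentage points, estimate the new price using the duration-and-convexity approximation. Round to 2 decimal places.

Duration effect: -D_mod·Δy = -13.708 × (-0.018) = +0.246744
Convexity effect: ½·C·(Δy)² = 0.5 × 301 × (-0.018)² = +0.0487620
ΔP/P ≈ +0.246744 + 0.0487620 = +0.295506
New price ≈ 118.44 × (1 + 0.295506) = 153.43973064.

A$153.44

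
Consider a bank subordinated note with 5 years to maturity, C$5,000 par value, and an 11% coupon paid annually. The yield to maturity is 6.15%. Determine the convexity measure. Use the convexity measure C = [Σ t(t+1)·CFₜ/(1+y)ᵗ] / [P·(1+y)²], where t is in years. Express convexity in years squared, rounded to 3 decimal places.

With y = 0.0615:
  t   CF        PV=CF/(1+0.0615)^t    t·PV        t(t+1)·PV
  1       550.00       518.1347       518.1347       1,036.2694
  2       550.00       488.1156       976.2312       2,928.6936
  3       550.00       459.8357     1,379.5071       5,518.0285
  4       550.00       433.1943     1,732.7770       8,663.8852
  5     5,550.00     4,118.0630    20,590.3152     123,541.8912
  Σ                  6,017.3433    25,196.9653     141,688.7680
P = 6,017.3433.
Convexity = Σ t(t+1)·PV / [P·(1+y)²] = 141,688.7680 / (6,017.3433 × 1.126782) = 20.89732.

20.897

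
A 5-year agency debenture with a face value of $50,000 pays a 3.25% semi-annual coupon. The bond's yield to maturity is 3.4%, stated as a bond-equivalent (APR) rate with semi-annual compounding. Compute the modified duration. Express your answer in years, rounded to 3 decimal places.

Periodic yield y = 0.017. First find Macaulay duration:
  t   CF        PV=CF/(1+0.017)^t    t·PV
  1       812.50       798.9184       798.9184
  2       812.50       785.5638     1,571.1276
  3       812.50       772.4325     2,317.2974
  4       812.50       759.5206     3,038.0824
  5       812.50       746.8246     3,734.1229
  6       812.50       734.3408     4,406.0447
  7       812.50       722.0657     5,054.4597
  8       812.50       709.9957     5,679.9660
  9       812.50       698.1276     6,283.1482
  10   50,812.50    42,930.0144   429,300.1436
  Σ                 49,657.8040   462,183.3108
P = 49,657.8040; Macaulay duration = 462,183.3108 / 49,657.8040 = 9.30737 half-year periods = 4.65368 years.
Modified duration = D_Mac / (1 + y) = 4.65368 / 1.017 = 4.57589 years.

4.576 years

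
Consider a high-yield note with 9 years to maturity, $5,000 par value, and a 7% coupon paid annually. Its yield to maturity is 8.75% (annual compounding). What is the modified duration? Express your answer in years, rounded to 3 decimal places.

6.290 years

Periodic yield y = 0.0875. First find Macaulay duration:
  t   CF        PV=CF/(1+0.0875)^t    t·PV
  1       350.00       321.8391       321.8391
  2       350.00       295.9440       591.8880
  3       350.00       272.1324       816.3972
  4       350.00       250.2367     1,000.9467
  5       350.00       230.1027     1,150.5135
  6       350.00       211.5887     1,269.5321
  7       350.00       194.5643     1,361.9502
  8       350.00       178.9097     1,431.2777
  9     5,350.00     2,514.7244    22,632.5194
  Σ                  4,470.0419    30,576.8639
P = 4,470.0419; Macaulay duration = 30,576.8639 / 4,470.0419 = 6.84040 years.
Modified duration = D_Mac / (1 + y) = 6.84040 / 1.0875 = 6.29002 years.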